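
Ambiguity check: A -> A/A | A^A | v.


'v/v^v' has two parse trees (no precedence encoded between / and ^)
Ambiguous


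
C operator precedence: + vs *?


'*' is multiplicative (level 10); '+' is additive (level 9)
Higher level binds tighter
'*' has higher precedence than '+'


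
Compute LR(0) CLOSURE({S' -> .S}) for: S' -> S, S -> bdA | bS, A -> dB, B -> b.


Start: S' -> .S
For each item with dot before a nonterminal B, add B -> .γ for every B-production
Closure: [S' -> .S, S -> .bdA, S -> .bS]


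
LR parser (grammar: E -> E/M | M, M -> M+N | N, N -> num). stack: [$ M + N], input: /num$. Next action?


handle 'M+N' on top
Action: reduce (M -> M+N)


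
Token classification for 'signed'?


Pattern: reserved word
Type: KEYWORD


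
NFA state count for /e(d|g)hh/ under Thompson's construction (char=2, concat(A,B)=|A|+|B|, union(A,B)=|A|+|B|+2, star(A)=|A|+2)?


Syntax tree has 5 char leaf(s), 1 union(s), 0 star(s)
chars contribute 5×2 = 10; each union adds +2; each star adds +2
Total: 10 + 2 + 0 = 12 states


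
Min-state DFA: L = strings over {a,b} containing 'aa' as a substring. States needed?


KMP-style automaton: 2 progress states + 1 absorbing accept = 3
Minimal DFA: 3 states


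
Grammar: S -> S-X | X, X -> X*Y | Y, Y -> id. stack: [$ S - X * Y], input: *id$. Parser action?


handle 'X*Y' on top
Action: reduce (X -> X*Y)


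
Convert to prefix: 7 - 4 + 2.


left-to-right (same/higher precedence on left): tree is (+ (- 7 4) 2)
Prefix: + - 7 4 2


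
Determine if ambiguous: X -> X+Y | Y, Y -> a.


precedence layered via separate nonterminal Y: deterministic
Unambiguous


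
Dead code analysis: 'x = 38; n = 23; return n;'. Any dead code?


x is assigned but never read
Dead: 'x = 38'


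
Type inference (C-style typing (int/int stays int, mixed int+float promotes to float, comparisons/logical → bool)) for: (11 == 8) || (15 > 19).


Operand types: bool || bool
Rule: logical operators take bool operands and yield bool
Result type: bool


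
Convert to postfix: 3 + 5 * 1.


* has higher precedence, evaluate 5*1 first
Postfix: 3 5 1 * +


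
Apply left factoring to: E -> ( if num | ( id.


Common prefix: '('
Factored: E -> ( E', E' -> if num | id


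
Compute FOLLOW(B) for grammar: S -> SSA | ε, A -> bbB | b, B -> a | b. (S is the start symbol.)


$ ∈ FOLLOW(S). For each A -> αBβ: add FIRST(β)\{ε} to FOLLOW(B); if β nullable, add FOLLOW(A).
FOLLOW(B) = {$, b}


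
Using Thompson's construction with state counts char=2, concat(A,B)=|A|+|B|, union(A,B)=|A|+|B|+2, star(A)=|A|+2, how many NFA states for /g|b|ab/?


Syntax tree has 4 char leaf(s), 2 union(s), 0 star(s)
chars contribute 4×2 = 8; each union adds +2; each star adds +2
Total: 8 + 4 + 0 = 12 states


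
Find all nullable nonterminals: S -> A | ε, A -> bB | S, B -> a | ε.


A nonterminal is nullable iff some alternative derives ε (directly, or every symbol in it is nullable)
Nullable: {A, B, S}


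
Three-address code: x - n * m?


Break into single-operator statements:
t1 = n * m
t2 = x - t1


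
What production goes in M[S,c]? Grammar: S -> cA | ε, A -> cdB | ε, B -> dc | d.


For [S, c]: 'c' ∈ FIRST(cA)
Entry: S -> cA


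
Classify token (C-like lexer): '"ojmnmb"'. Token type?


Pattern: double-quoted sequence
Type: STRING_LITERAL


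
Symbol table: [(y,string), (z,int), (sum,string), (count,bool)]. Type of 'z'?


Lookup 'z' → type int


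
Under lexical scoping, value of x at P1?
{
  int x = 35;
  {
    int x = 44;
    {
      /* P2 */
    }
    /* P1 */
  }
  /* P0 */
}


x declared in the same block as P1
x = 44


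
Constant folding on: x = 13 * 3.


13 * 3 = 39 at compile time
Optimized: x = 39


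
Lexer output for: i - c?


Scan left to right, longest-match per lexeme
Tokens: ID(i), OP(-), ID(c)


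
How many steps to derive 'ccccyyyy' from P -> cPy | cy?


Derivation: P => cPy => ccPyy => cccPyyy => ccccyyyy
Steps: 4


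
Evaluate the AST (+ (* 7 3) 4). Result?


Evaluate inner: (* 7 3) = 21
Evaluate root: (+ 21 4) = 25
Result: 25


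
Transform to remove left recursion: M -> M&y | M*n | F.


Left-recursive alternatives: M&y, M*n; non-recursive: F
Introduce M': M -> FM', M' -> &yM' | *nM' | ε


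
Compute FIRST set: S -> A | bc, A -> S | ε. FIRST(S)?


Per alternative of S: FIRST(A) = {b, ε}; FIRST(bc) = {b}
FIRST(S) = {b, ε}


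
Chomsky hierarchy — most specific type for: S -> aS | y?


Right-linear: every RHS is a terminal or a terminal followed by one nonterminal
Classification: Type 3 (Regular)


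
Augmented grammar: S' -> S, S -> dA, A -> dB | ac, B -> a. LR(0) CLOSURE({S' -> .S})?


Start: S' -> .S
For each item with dot before a nonterminal B, add B -> .γ for every B-production
Closure: [S' -> .S, S -> .dA]


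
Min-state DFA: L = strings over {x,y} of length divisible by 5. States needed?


Track length mod 5: states 0..4, accept at 0
Minimal DFA: 5 states


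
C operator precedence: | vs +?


'+' is additive (level 9); '|' is bitwise OR (level 3)
Higher level binds tighter
'+' has higher precedence than '|'


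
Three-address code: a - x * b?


Break into single-operator statements:
t1 = x * b
t2 = a - t1


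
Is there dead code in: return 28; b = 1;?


statement follows a return and is unreachable
Dead: 'b = 1'


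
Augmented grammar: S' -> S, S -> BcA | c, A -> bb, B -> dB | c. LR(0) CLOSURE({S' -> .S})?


Start: S' -> .S
For each item with dot before a nonterminal B, add B -> .γ for every B-production
Closure: [S' -> .S, S -> .BcA, S -> .c, B -> .dB, B -> .c]


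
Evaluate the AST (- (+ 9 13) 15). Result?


Evaluate inner: (+ 9 13) = 22
Evaluate root: (- 22 15) = 7
Result: 7


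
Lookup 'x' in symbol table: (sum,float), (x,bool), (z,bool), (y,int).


Lookup 'x' → type bool


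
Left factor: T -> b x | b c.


Common prefix: 'b'
Factored: T -> b T', T' -> x | c


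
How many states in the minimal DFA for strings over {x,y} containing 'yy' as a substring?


KMP-style automaton: 2 progress states + 1 absorbing accept = 3
Minimal DFA: 3 states


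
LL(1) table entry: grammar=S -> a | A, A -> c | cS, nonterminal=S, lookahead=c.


For [S, c]: 'c' ∈ FIRST(A)
Entry: S -> A


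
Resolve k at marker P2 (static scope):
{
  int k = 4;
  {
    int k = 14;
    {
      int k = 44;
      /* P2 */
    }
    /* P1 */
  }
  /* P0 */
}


k declared in the same block as P2
k = 44


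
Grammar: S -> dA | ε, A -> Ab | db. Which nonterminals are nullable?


A nonterminal is nullable iff some alternative derives ε (directly, or every symbol in it is nullable)
Nullable: {S}


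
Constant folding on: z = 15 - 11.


15 - 11 = 4 at compile time
Optimized: z = 4


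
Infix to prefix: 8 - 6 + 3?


left-to-right (same/higher precedence on left): tree is (+ (- 8 6) 3)
Prefix: + - 8 6 3


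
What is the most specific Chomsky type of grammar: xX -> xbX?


LHS has context (more than one symbol) and |LHS| ≤ |RHS|
Classification: Type 1 (Context-Sensitive)


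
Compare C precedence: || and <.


'<' is relational (level 7); '||' is logical OR (level 1)
Higher level binds tighter
'<' has higher precedence than '||'


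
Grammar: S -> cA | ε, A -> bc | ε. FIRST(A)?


Per alternative of A: FIRST(bc) = {b}; FIRST(ε) = {ε}
FIRST(A) = {b, ε}


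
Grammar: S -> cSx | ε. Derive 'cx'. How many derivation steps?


Derivation: S => cSx => cx
Steps: 2


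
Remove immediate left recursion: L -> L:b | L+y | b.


Left-recursive alternatives: L:b, L+y; non-recursive: b
Introduce L': L -> bL', L' -> :bL' | +yL' | ε


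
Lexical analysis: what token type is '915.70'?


Pattern: digits with a decimal point
Type: FLOAT_LITERAL


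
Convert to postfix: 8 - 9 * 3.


* has higher precedence, evaluate 9*3 first
Postfix: 8 9 3 * -


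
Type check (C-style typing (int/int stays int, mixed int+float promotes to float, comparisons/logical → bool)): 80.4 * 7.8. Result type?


Operand types: float * float
Rule: mixed int/float promotes to float; int/int stays int
Result type: float


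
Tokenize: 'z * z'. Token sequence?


Scan left to right, longest-match per lexeme
Tokens: ID(z), OP(*), ID(z)


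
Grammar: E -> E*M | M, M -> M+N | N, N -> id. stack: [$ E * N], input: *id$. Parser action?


'N' (not preceded by M+) is the handle for M -> N
Action: reduce (M -> N)


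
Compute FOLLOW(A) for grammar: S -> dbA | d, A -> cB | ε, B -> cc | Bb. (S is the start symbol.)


$ ∈ FOLLOW(S). For each A -> αBβ: add FIRST(β)\{ε} to FOLLOW(B); if β nullable, add FOLLOW(A).
FOLLOW(A) = {$}


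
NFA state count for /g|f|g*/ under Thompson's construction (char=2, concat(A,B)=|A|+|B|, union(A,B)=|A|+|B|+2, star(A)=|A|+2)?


Syntax tree has 3 char leaf(s), 2 union(s), 1 star(s)
chars contribute 3×2 = 6; each union adds +2; each star adds +2
Total: 6 + 4 + 2 = 12 states


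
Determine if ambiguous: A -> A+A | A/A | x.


'x+x/x' has two parse trees (no precedence encoded between + and /)
Ambiguous


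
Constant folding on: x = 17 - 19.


17 - 19 = -2 at compile time
Optimized: x = -2


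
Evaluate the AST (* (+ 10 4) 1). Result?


Evaluate inner: (+ 10 4) = 14
Evaluate root: (* 14 1) = 14
Result: 14


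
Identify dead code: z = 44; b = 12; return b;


z is assigned but never read
Dead: 'z = 44'


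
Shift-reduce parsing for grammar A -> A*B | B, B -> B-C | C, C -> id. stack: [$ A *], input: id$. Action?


no handle ('A*' is not any RHS); shift 'id'
Action: shift


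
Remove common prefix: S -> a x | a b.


Common prefix: 'a'
Factored: S -> a S', S' -> x | b


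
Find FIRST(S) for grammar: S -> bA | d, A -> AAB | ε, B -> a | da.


Per alternative of S: FIRST(bA) = {b}; FIRST(d) = {d}
FIRST(S) = {b, d}


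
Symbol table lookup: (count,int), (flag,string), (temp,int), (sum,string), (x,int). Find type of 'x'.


Lookup 'x' → type int


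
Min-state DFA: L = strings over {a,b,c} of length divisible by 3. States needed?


Track length mod 3: states 0..2, accept at 0
Minimal DFA: 3 states


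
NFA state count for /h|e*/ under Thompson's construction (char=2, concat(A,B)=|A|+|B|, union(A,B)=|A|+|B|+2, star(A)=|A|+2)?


Syntax tree has 2 char leaf(s), 1 union(s), 1 star(s)
chars contribute 2×2 = 4; each union adds +2; each star adds +2
Total: 4 + 2 + 2 = 8 states


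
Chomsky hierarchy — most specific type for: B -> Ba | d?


Left-linear: every RHS is a terminal or one nonterminal followed by a terminal
Classification: Type 3 (Regular)


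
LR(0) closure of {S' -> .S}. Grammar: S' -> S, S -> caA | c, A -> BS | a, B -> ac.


Start: S' -> .S
For each item with dot before a nonterminal B, add B -> .γ for every B-production
Closure: [S' -> .S, S -> .caA, S -> .c]


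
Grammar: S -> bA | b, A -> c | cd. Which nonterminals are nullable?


A nonterminal is nullable iff some alternative derives ε (directly, or every symbol in it is nullable)
Nullable: {}


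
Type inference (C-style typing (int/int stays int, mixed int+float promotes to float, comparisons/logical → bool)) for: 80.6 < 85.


Operand types: float < int
Rule: comparison yields bool
Result type: bool


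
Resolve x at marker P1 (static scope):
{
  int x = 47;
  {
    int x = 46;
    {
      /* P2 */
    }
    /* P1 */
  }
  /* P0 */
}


x declared in the same block as P1
x = 46


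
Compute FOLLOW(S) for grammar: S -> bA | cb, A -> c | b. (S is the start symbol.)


$ ∈ FOLLOW(S). For each A -> αBβ: add FIRST(β)\{ε} to FOLLOW(B); if β nullable, add FOLLOW(A).
FOLLOW(S) = {$}


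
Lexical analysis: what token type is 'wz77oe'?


Pattern: letter/underscore followed by alphanumerics, not a keyword
Type: IDENTIFIER


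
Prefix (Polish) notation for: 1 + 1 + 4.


left-to-right (same/higher precedence on left): tree is (+ (+ 1 1) 4)
Prefix: + + 1 1 4


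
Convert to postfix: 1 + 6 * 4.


* has higher precedence, evaluate 6*4 first
Postfix: 1 6 4 * +


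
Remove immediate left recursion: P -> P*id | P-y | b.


Left-recursive alternatives: P*id, P-y; non-recursive: b
Introduce P': P -> bP', P' -> *idP' | -yP' | ε


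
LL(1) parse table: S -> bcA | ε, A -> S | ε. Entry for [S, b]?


For [S, b]: 'b' ∈ FIRST(bcA)
Entry: S -> bcA


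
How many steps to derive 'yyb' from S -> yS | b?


Derivation: S => yS => yyS => yyb
Steps: 3


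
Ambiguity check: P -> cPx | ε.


balanced c^n…x^n: each string has a unique parse
Unambiguous


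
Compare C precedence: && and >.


'>' is relational (level 7); '&&' is logical AND (level 2)
Higher level binds tighter
'>' has higher precedence than '&&'


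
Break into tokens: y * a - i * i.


Scan left to right, longest-match per lexeme
Tokens: ID(y), OP(*), ID(a), OP(-), ID(i), OP(*), ID(i)


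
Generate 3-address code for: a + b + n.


Break into single-operator statements:
t1 = a + b
t2 = t1 + n


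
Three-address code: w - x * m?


Break into single-operator statements:
t1 = x * m
t2 = w - t1


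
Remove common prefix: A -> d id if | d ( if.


Common prefix: 'd'
Factored: A -> d A', A' -> id if | ( if


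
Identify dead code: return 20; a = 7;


statement follows a return and is unreachable
Dead: 'a = 7'


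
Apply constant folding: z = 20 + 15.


20 + 15 = 35 at compile time
Optimized: z = 35


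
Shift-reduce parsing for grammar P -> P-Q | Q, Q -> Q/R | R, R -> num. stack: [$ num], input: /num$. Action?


'num' on top is the handle for R -> num
Action: reduce (R -> num)


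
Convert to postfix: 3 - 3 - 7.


Left to right (same or higher precedence on left)
Postfix: 3 3 - 7 -


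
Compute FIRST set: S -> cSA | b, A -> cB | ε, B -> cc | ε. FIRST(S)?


Per alternative of S: FIRST(cSA) = {c}; FIRST(b) = {b}
FIRST(S) = {b, c}


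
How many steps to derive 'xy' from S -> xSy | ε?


Derivation: S => xSy => xy
Steps: 2


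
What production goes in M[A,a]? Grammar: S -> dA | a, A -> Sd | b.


For [A, a]: 'a' ∈ FIRST(Sd)
Entry: A -> Sd


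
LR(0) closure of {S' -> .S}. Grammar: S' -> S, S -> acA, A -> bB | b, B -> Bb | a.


Start: S' -> .S
For each item with dot before a nonterminal B, add B -> .γ for every B-production
Closure: [S' -> .S, S -> .acA]


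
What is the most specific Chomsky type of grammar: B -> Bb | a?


Left-linear: every RHS is a terminal or one nonterminal followed by a terminal
Classification: Type 3 (Regular)


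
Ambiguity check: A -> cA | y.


right-linear, alternatives start with distinct terminals 'c' vs 'y': unique leftmost derivation
Unambiguous


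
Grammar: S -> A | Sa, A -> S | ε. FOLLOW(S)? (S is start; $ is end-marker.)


$ ∈ FOLLOW(S). For each A -> αBβ: add FIRST(β)\{ε} to FOLLOW(B); if β nullable, add FOLLOW(A).
FOLLOW(S) = {$, a}


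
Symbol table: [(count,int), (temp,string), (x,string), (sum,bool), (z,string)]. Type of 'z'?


Lookup 'z' → type string


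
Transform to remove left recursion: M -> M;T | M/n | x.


Left-recursive alternatives: M;T, M/n; non-recursive: x
Introduce M': M -> xM', M' -> ;TM' | /nM' | ε


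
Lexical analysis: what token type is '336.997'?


Pattern: digits with a decimal point
Type: FLOAT_LITERAL


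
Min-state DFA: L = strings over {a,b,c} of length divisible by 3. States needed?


Track length mod 3: states 0..2, accept at 0
Minimal DFA: 3 states


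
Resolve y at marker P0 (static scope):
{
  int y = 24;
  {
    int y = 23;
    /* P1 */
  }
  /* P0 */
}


y declared in the same block as P0
y = 24


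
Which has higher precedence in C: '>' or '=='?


'>' is relational (level 7); '==' is equality (level 6)
Higher level binds tighter
'>' has higher precedence than '=='


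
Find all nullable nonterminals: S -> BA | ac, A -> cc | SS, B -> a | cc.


A nonterminal is nullable iff some alternative derives ε (directly, or every symbol in it is nullable)
Nullable: {}


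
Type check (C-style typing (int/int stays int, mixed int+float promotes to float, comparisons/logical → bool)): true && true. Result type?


Operand types: bool && bool
Rule: logical operators take bool operands and yield bool
Result type: bool


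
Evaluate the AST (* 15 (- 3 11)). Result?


Evaluate inner: (- 3 11) = -8
Evaluate root: (* 15 -8) = -120
Result: -120


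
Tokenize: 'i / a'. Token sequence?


Scan left to right, longest-match per lexeme
Tokens: ID(i), OP(/), ID(a)


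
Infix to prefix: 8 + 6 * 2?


'*' binds tighter: tree is (+ 8 (* 6 2))
Prefix: + 8 * 6 2


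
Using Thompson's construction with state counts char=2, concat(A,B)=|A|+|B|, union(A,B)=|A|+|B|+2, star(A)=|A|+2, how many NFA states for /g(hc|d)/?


Syntax tree has 4 char leaf(s), 1 union(s), 0 star(s)
chars contribute 4×2 = 8; each union adds +2; each star adds +2
Total: 8 + 2 + 0 = 10 states


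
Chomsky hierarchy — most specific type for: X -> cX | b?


Right-linear: every RHS is a terminal or a terminal followed by one nonterminal
Classification: Type 3 (Regular)


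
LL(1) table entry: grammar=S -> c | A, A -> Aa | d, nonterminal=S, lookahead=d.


For [S, d]: 'd' ∈ FIRST(A)
Entry: S -> A


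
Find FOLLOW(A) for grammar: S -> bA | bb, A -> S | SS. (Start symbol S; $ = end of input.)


$ ∈ FOLLOW(S). For each A -> αBβ: add FIRST(β)\{ε} to FOLLOW(B); if β nullable, add FOLLOW(A).
FOLLOW(A) = {$, b}


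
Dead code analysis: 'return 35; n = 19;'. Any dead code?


statement follows a return and is unreachable
Dead: 'n = 19'


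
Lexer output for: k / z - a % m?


Scan left to right, longest-match per lexeme
Tokens: ID(k), OP(/), ID(z), OP(-), ID(a), OP(%), ID(m)


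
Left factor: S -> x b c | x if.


Common prefix: 'x'
Factored: S -> x S', S' -> b c | if


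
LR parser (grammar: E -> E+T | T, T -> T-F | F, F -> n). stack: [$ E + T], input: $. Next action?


handle 'E+T' on top; lookahead ∈ FOLLOW(E) = {+, $}
Action: reduce (E -> E+T)


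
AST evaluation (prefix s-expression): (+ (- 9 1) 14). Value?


Evaluate inner: (- 9 1) = 8
Evaluate root: (+ 8 14) = 22
Result: 22


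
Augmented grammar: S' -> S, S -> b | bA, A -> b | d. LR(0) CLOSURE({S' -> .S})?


Start: S' -> .S
For each item with dot before a nonterminal B, add B -> .γ for every B-production
Closure: [S' -> .S, S -> .b, S -> .bA]


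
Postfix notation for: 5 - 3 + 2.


Left to right (same or higher precedence on left)
Postfix: 5 3 - 2 +


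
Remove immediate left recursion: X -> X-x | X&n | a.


Left-recursive alternatives: X-x, X&n; non-recursive: a
Introduce X': X -> aX', X' -> -xX' | &nX' | ε


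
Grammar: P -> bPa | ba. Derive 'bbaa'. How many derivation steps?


Derivation: P => bPa => bbaa
Steps: 2


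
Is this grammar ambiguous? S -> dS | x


right-linear, alternatives start with distinct terminals 'd' vs 'x': unique leftmost derivation
Unambiguous


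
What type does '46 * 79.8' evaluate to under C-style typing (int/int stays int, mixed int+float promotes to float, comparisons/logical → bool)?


Operand types: int * float
Rule: mixed int/float promotes to float; int/int stays int
Result type: float


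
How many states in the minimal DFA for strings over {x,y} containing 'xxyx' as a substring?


KMP-style automaton: 4 progress states + 1 absorbing accept = 5
Minimal DFA: 5 states


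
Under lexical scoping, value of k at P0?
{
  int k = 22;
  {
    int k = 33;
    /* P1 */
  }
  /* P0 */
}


k declared in the same block as P0
k = 22


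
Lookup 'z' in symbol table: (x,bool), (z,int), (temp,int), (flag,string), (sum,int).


Lookup 'z' → type int


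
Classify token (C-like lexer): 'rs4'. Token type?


Pattern: letter/underscore followed by alphanumerics, not a keyword
Type: IDENTIFIER


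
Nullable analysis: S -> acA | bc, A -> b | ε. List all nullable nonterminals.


A nonterminal is nullable iff some alternative derives ε (directly, or every symbol in it is nullable)
Nullable: {A}


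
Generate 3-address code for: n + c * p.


Break into single-operator statements:
t1 = c * p
t2 = n + t1


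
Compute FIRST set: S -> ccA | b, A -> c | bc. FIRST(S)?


Per alternative of S: FIRST(ccA) = {c}; FIRST(b) = {b}
FIRST(S) = {b, c}


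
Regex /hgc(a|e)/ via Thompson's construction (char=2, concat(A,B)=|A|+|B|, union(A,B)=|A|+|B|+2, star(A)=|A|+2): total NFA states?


Syntax tree has 5 char leaf(s), 1 union(s), 0 star(s)
chars contribute 5×2 = 10; each union adds +2; each star adds +2
Total: 10 + 2 + 0 = 12 states


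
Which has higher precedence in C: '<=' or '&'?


'<=' is relational (level 7); '&' is bitwise AND (level 5)
Higher level binds tighter
'<=' has higher precedence than '&'


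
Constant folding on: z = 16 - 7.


16 - 7 = 9 at compile time
Optimized: z = 9


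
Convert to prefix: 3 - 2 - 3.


left-to-right (same/higher precedence on left): tree is (- (- 3 2) 3)
Prefix: - - 3 2 3


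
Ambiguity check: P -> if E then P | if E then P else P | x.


dangling else: 'if E then if E then x else x' parses two ways
Ambiguous


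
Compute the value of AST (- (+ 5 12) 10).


Evaluate inner: (+ 5 12) = 17
Evaluate root: (- 17 10) = 7
Result: 7


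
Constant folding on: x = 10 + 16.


10 + 16 = 26 at compile time
Optimized: x = 26


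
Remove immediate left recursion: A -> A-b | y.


Left-recursive alternatives: A-b; non-recursive: y
Introduce A': A -> yA', A' -> -bA' | ε


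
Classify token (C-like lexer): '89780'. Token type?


Pattern: digits only
Type: INTEGER_LITERAL


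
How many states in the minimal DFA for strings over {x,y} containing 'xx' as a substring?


KMP-style automaton: 2 progress states + 1 absorbing accept = 3
Minimal DFA: 3 states


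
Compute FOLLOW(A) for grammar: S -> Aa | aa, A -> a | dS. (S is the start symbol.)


$ ∈ FOLLOW(S). For each A -> αBβ: add FIRST(β)\{ε} to FOLLOW(B); if β nullable, add FOLLOW(A).
FOLLOW(A) = {a}


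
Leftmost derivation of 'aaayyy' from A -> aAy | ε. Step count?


Derivation: A => aAy => aaAyy => aaaAyyy => aaayyy
Steps: 4


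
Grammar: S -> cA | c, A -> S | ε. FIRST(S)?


Per alternative of S: FIRST(cA) = {c}; FIRST(c) = {c}
FIRST(S) = {c}


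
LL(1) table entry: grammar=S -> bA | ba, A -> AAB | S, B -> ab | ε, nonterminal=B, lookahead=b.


For [B, b]: ε is nullable and 'b' ∈ FOLLOW(B)
Entry: B -> ε


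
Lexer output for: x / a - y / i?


Scan left to right, longest-match per lexeme
Tokens: ID(x), OP(/), ID(a), OP(-), ID(y), OP(/), ID(i)


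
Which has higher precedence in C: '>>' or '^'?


'>>' is shift (level 8); '^' is bitwise XOR (level 4)
Higher level binds tighter
'>>' has higher precedence than '^'


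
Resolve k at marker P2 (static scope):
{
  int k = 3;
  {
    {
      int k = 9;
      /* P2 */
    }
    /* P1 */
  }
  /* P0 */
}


k declared in the same block as P2
k = 9


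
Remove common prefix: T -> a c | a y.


Common prefix: 'a'
Factored: T -> a T', T' -> c | y


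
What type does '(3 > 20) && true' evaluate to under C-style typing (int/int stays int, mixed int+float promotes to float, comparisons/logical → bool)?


Operand types: bool && bool
Rule: logical operators take bool operands and yield bool
Result type: bool


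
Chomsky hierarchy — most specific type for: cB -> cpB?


LHS has context (more than one symbol) and |LHS| ≤ |RHS|
Classification: Type 1 (Context-Sensitive)


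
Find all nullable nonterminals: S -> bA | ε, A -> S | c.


A nonterminal is nullable iff some alternative derives ε (directly, or every symbol in it is nullable)
Nullable: {A, S}


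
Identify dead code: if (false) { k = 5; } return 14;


condition is constant false, so the whole block is unreachable
Dead: 'if (false) { k = 5; }'


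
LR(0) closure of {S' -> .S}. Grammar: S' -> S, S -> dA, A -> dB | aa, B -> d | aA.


Start: S' -> .S
For each item with dot before a nonterminal B, add B -> .γ for every B-production
Closure: [S' -> .S, S -> .dA]


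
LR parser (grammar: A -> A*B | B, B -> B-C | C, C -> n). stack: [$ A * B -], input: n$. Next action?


no handle; shift 'n'
Action: shift


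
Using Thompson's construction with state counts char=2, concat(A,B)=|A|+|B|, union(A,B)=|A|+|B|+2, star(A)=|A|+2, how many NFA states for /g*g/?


Syntax tree has 2 char leaf(s), 0 union(s), 1 star(s)
chars contribute 2×2 = 4; each union adds +2; each star adds +2
Total: 4 + 0 + 2 = 6 states


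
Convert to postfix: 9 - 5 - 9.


Left to right (same or higher precedence on left)
Postfix: 9 5 - 9 -


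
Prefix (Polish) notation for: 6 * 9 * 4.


left-to-right (same/higher precedence on left): tree is (* (* 6 9) 4)
Prefix: * * 6 9 4


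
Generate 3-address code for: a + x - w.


Break into single-operator statements:
t1 = a + x
t2 = t1 - w


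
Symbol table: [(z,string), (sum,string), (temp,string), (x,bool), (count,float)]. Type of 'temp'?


Lookup 'temp' → type string


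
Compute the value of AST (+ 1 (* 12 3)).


Evaluate inner: (* 12 3) = 36
Evaluate root: (+ 1 36) = 37
Result: 37


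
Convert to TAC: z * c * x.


Break into single-operator statements:
t1 = z * c
t2 = t1 * x


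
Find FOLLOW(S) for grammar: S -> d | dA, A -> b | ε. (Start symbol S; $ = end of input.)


$ ∈ FOLLOW(S). For each A -> αBβ: add FIRST(β)\{ε} to FOLLOW(B); if β nullable, add FOLLOW(A).
FOLLOW(S) = {$}


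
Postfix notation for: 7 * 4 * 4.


Left to right (same or higher precedence on left)
Postfix: 7 4 * 4 *


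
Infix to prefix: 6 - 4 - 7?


left-to-right (same/higher precedence on left): tree is (- (- 6 4) 7)
Prefix: - - 6 4 7


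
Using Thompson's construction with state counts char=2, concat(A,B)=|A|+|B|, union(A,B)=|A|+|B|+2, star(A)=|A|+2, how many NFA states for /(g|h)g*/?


Syntax tree has 3 char leaf(s), 1 union(s), 1 star(s)
chars contribute 3×2 = 6; each union adds +2; each star adds +2
Total: 6 + 2 + 2 = 10 states


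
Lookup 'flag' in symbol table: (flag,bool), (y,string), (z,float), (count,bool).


Lookup 'flag' → type bool


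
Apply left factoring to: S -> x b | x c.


Common prefix: 'x'
Factored: S -> x S', S' -> b | c


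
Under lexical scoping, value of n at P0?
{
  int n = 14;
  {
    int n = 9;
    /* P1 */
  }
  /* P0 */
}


n declared in the same block as P0
n = 14


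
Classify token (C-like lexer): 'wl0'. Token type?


Pattern: letter/underscore followed by alphanumerics, not a keyword
Type: IDENTIFIER


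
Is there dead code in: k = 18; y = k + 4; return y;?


k is read by y's definition; y is returned
No dead code


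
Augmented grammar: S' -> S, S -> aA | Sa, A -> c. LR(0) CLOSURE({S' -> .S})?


Start: S' -> .S
For each item with dot before a nonterminal B, add B -> .γ for every B-production
Closure: [S' -> .S, S -> .aA, S -> .Sa]


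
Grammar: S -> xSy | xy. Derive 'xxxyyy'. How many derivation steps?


Derivation: S => xSy => xxSyy => xxxyyy
Steps: 3


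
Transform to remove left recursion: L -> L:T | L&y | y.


Left-recursive alternatives: L:T, L&y; non-recursive: y
Introduce L': L -> yL', L' -> :TL' | &yL' | ε


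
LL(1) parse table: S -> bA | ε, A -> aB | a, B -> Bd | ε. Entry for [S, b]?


For [S, b]: 'b' ∈ FIRST(bA)
Entry: S -> bA


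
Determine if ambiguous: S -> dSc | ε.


balanced d^n…c^n: each string has a unique parse
Unambiguous


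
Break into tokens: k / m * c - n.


Scan left to right, longest-match per lexeme
Tokens: ID(k), OP(/), ID(m), OP(*), ID(c), OP(-), ID(n)


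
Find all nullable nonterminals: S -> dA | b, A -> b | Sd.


A nonterminal is nullable iff some alternative derives ε (directly, or every symbol in it is nullable)
Nullable: {}


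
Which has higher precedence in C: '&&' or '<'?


'<' is relational (level 7); '&&' is logical AND (level 2)
Higher level binds tighter
'<' has higher precedence than '&&'


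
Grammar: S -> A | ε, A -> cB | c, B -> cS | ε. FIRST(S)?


Per alternative of S: FIRST(A) = {c}; FIRST(ε) = {ε}
FIRST(S) = {c, ε}


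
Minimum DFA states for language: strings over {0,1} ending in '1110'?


Track the longest suffix of input matching a prefix of '1110': 5 classes (prefixes of length 0..4)
Minimal DFA: 5 states


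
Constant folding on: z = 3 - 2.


3 - 2 = 1 at compile time
Optimized: z = 1


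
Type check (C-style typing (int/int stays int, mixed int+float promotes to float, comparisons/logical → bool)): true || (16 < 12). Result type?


Operand types: bool || bool
Rule: logical operators take bool operands and yield bool
Result type: bool


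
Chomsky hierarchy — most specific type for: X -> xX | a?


Right-linear: every RHS is a terminal or a terminal followed by one nonterminal
Classification: Type 3 (Regular)


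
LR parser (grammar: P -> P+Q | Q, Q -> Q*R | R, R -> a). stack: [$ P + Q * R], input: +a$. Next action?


handle 'Q*R' on top
Action: reduce (Q -> Q*R)


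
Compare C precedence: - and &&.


'-' is additive (level 9); '&&' is logical AND (level 2)
Higher level binds tighter
'-' has higher precedence than '&&'


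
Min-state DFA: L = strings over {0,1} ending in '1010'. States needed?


Track the longest suffix of input matching a prefix of '1010': 5 classes (prefixes of length 0..4)
Minimal DFA: 5 states


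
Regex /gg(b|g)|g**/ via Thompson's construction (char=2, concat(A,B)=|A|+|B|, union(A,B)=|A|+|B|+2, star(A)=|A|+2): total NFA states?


Syntax tree has 5 char leaf(s), 2 union(s), 2 star(s)
chars contribute 5×2 = 10; each union adds +2; each star adds +2
Total: 10 + 4 + 4 = 18 states


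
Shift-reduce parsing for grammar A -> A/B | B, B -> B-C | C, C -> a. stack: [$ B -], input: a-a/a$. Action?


no handle; shift 'a'
Action: shift


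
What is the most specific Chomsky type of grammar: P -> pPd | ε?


Single nonterminal LHS, but p^n d^n is not regular
Classification: Type 2 (Context-Free)


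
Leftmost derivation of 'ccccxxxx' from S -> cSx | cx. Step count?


Derivation: S => cSx => ccSxx => cccSxxx => ccccxxxx
Steps: 4


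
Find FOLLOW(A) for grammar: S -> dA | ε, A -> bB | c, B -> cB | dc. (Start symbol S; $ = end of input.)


$ ∈ FOLLOW(S). For each A -> αBβ: add FIRST(β)\{ε} to FOLLOW(B); if β nullable, add FOLLOW(A).
FOLLOW(A) = {$}


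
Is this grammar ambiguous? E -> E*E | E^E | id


'id*id^id' has two parse trees (no precedence encoded between * and ^)
Ambiguous


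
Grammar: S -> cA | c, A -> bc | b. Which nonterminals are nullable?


A nonterminal is nullable iff some alternative derives ε (directly, or every symbol in it is nullable)
Nullable: {}


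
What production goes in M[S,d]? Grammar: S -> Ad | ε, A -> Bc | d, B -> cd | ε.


For [S, d]: 'd' ∈ FIRST(Ad)
Entry: S -> Ad


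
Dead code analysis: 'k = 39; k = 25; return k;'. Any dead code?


first assignment to k is overwritten before any read
Dead: 'k = 39'


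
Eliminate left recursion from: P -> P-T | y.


Left-recursive alternatives: P-T; non-recursive: y
Introduce P': P -> yP', P' -> -TP' | ε


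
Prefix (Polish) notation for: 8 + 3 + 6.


left-to-right (same/higher precedence on left): tree is (+ (+ 8 3) 6)
Prefix: + + 8 3 6


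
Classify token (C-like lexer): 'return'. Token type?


Pattern: reserved word
Type: KEYWORD


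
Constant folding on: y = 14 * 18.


14 * 18 = 252 at compile time
Optimized: y = 252


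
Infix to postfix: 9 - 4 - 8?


Left to right (same or higher precedence on left)
Postfix: 9 4 - 8 -


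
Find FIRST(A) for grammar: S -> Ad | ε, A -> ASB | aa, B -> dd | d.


Per alternative of A: FIRST(ASB) = {a}; FIRST(aa) = {a}
FIRST(A) = {a}


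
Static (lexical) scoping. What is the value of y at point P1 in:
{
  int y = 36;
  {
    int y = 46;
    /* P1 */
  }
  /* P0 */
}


y declared in the same block as P1
y = 46


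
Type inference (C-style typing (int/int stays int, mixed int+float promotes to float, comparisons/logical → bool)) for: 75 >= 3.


Operand types: int >= int
Rule: comparison yields bool
Result type: bool


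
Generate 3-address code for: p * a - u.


Break into single-operator statements:
t1 = p * a
t2 = t1 - u


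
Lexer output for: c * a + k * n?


Scan left to right, longest-match per lexeme
Tokens: ID(c), OP(*), ID(a), OP(+), ID(k), OP(*), ID(n)


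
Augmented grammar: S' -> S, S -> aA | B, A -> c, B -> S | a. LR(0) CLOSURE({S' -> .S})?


Start: S' -> .S
For each item with dot before a nonterminal B, add B -> .γ for every B-production
Closure: [S' -> .S, S -> .aA, S -> .B, B -> .S, B -> .a]


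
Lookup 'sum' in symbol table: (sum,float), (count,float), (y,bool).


Lookup 'sum' → type float


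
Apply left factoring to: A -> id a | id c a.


Common prefix: 'id'
Factored: A -> id A', A' -> a | c a


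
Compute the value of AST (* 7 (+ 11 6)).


Evaluate inner: (+ 11 6) = 17
Evaluate root: (* 7 17) = 119
Result: 119


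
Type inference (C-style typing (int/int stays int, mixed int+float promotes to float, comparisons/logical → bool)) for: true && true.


Operand types: bool && bool
Rule: logical operators take bool operands and yield bool
Result type: bool


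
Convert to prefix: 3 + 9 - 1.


left-to-right (same/higher precedence on left): tree is (- (+ 3 9) 1)
Prefix: - + 3 9 1


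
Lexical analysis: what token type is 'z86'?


Pattern: letter/underscore followed by alphanumerics, not a keyword
Type: IDENTIFIER


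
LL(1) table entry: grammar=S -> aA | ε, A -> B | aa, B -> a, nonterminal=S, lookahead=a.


For [S, a]: 'a' ∈ FIRST(aA)
Entry: S -> aA


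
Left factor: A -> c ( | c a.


Common prefix: 'c'
Factored: A -> c A', A' -> ( | a


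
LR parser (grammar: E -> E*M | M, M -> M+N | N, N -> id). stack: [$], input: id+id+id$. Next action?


no handle on stack; shift 'id'
Action: shift


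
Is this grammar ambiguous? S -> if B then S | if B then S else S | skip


dangling else: 'if B then if B then skip else skip' parses two ways
Ambiguous


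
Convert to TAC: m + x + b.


Break into single-operator statements:
t1 = m + x
t2 = t1 + b


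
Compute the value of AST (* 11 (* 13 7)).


Evaluate inner: (* 13 7) = 91
Evaluate root: (* 11 91) = 1001
Result: 1001


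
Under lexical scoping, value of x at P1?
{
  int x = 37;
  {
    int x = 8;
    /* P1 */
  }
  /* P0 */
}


x declared in the same block as P1
x = 8


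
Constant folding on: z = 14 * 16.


14 * 16 = 224 at compile time
Optimized: z = 224


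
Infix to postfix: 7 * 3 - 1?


Left to right (same or higher precedence on left)
Postfix: 7 3 * 1 -


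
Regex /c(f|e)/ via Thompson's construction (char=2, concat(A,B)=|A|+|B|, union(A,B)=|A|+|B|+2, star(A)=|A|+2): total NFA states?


Syntax tree has 3 char leaf(s), 1 union(s), 0 star(s)
chars contribute 3×2 = 6; each union adds +2; each star adds +2
Total: 6 + 2 + 0 = 8 states


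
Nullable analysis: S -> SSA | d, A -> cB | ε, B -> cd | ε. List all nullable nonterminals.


A nonterminal is nullable iff some alternative derives ε (directly, or every symbol in it is nullable)
Nullable: {A, B}


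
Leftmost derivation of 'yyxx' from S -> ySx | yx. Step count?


Derivation: S => ySx => yyxx
Steps: 2


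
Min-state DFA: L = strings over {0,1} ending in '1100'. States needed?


Track the longest suffix of input matching a prefix of '1100': 5 classes (prefixes of length 0..4)
Minimal DFA: 5 states


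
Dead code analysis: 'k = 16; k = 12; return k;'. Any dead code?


first assignment to k is overwritten before any read
Dead: 'k = 16'


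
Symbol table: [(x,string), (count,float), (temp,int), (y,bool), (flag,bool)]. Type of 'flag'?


Lookup 'flag' → type bool


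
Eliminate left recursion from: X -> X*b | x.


Left-recursive alternatives: X*b; non-recursive: x
Introduce X': X -> xX', X' -> *bX' | ε


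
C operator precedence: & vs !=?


'!=' is equality (level 6); '&' is bitwise AND (level 5)
Higher level binds tighter
'!=' has higher precedence than '&'


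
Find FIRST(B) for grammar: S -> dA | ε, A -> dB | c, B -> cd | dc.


Per alternative of B: FIRST(cd) = {c}; FIRST(dc) = {d}
FIRST(B) = {c, d}


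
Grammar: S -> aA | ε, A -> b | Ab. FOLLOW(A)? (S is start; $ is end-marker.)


$ ∈ FOLLOW(S). For each A -> αBβ: add FIRST(β)\{ε} to FOLLOW(B); if β nullable, add FOLLOW(A).
FOLLOW(A) = {$, b}


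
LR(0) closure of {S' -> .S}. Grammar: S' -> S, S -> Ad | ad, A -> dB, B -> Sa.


Start: S' -> .S
For each item with dot before a nonterminal B, add B -> .γ for every B-production
Closure: [S' -> .S, S -> .Ad, S -> .ad, A -> .dB]


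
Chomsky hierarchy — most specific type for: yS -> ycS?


LHS has context (more than one symbol) and |LHS| ≤ |RHS|
Classification: Type 1 (Context-Sensitive)


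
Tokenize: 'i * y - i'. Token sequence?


Scan left to right, longest-match per lexeme
Tokens: ID(i), OP(*), ID(y), OP(-), ID(i)


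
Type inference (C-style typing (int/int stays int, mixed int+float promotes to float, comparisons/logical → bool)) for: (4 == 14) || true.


Operand types: bool || bool
Rule: logical operators take bool operands and yield bool
Result type: bool


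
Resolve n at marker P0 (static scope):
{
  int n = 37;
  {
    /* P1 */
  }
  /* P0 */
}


n declared in the same block as P0
n = 37


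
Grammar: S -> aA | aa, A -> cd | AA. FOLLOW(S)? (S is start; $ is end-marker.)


$ ∈ FOLLOW(S). For each A -> αBβ: add FIRST(β)\{ε} to FOLLOW(B); if β nullable, add FOLLOW(A).
FOLLOW(S) = {$}


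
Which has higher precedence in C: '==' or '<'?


'<' is relational (level 7); '==' is equality (level 6)
Higher level binds tighter
'<' has higher precedence than '=='


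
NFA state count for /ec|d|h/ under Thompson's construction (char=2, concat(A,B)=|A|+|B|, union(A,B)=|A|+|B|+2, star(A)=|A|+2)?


Syntax tree has 4 char leaf(s), 2 union(s), 0 star(s)
chars contribute 4×2 = 8; each union adds +2; each star adds +2
Total: 8 + 4 + 0 = 12 states


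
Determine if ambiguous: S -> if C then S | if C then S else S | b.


dangling else: 'if C then if C then b else b' parses two ways
Ambiguous


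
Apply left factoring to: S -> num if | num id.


Common prefix: 'num'
Factored: S -> num S', S' -> if | id


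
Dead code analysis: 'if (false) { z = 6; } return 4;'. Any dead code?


condition is constant false, so the whole block is unreachable
Dead: 'if (false) { z = 6; }'


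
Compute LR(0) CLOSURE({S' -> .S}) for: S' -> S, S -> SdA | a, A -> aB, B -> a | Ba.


Start: S' -> .S
For each item with dot before a nonterminal B, add B -> .γ for every B-production
Closure: [S' -> .S, S -> .SdA, S -> .a]


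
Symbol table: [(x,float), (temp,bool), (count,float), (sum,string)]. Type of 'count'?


Lookup 'count' → type float


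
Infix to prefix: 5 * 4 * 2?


left-to-right (same/higher precedence on left): tree is (* (* 5 4) 2)
Prefix: * * 5 4 2


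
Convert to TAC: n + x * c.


Break into single-operator statements:
t1 = x * c
t2 = n + t1
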